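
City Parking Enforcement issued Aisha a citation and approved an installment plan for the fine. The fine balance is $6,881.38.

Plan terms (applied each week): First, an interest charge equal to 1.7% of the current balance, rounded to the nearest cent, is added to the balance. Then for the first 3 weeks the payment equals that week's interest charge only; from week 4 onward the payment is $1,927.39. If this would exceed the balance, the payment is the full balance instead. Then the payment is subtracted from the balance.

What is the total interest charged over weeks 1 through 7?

$632.11

Week 1: opening $6,881.38; interest $116.98 → $6,998.36; payment $116.98; balance $6,881.38
Week 2: opening $6,881.38; interest $116.98 → $6,998.36; payment $116.98; balance $6,881.38
Week 3: opening $6,881.38; interest $116.98 → $6,998.36; payment $116.98; balance $6,881.38
Week 4: opening $6,881.38; interest $116.98 → $6,998.36; payment $1,927.39; balance $5,070.97
Week 5: opening $5,070.97; interest $86.21 → $5,157.18; payment $1,927.39; balance $3,229.79
Week 6: opening $3,229.79; interest $54.91 → $3,284.70; payment $1,927.39; balance $1,357.31
Week 7: opening $1,357.31; interest $23.07 → $1,380.38; payment $1,380.38; balance $0.00
Total interest: $116.98 + $116.98 + $116.98 + $116.98 + $86.21 + $54.91 + $23.07 = $632.11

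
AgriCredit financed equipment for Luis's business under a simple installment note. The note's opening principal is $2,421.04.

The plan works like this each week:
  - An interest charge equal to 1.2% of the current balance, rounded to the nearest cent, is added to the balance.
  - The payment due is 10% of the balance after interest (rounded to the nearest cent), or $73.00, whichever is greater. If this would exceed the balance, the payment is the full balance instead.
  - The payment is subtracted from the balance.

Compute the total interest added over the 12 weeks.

$219.56

Week 1: opening $2,421.04; interest $29.05 → $2,450.09; payment $245.01; balance $2,205.08
Week 2: opening $2,205.08; interest $26.46 → $2,231.54; payment $223.15; balance $2,008.39
Week 3: opening $2,008.39; interest $24.10 → $2,032.49; payment $203.25; balance $1,829.24
Week 4: opening $1,829.24; interest $21.95 → $1,851.19; payment $185.12; balance $1,666.07
Week 5: opening $1,666.07; interest $19.99 → $1,686.06; payment $168.61; balance $1,517.45
Week 6: opening $1,517.45; interest $18.21 → $1,535.66; payment $153.57; balance $1,382.09
Week 7: opening $1,382.09; interest $16.59 → $1,398.68; payment $139.87; balance $1,258.81
Week 8: opening $1,258.81; interest $15.11 → $1,273.92; payment $127.39; balance $1,146.53
Week 9: opening $1,146.53; interest $13.76 → $1,160.29; payment $116.03; balance $1,044.26
Week 10: opening $1,044.26; interest $12.53 → $1,056.79; payment $105.68; balance $951.11
Week 11: opening $951.11; interest $11.41 → $962.52; payment $96.25; balance $866.27
Week 12: opening $866.27; interest $10.40 → $876.67; payment $87.67; balance $789.00
Total interest: $29.05 + $26.46 + $24.10 + $21.95 + $19.99 + $18.21 + $16.59 + $15.11 + $13.76 + $12.53 + $11.41 + $10.40 = $219.56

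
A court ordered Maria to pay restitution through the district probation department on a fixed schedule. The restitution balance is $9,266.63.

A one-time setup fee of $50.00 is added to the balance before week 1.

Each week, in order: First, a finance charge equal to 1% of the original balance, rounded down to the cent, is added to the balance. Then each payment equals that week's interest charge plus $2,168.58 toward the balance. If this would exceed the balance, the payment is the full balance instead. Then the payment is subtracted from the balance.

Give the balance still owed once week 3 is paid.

$2,810.89

# | Opening | Interest | Payment | End bal
1 | $9,316.63 | $92.66 | $2,261.24 | $7,148.05
2 | $7,148.05 | $92.66 | $2,261.24 | $4,979.47
3 | $4,979.47 | $92.66 | $2,261.24 | $2,810.89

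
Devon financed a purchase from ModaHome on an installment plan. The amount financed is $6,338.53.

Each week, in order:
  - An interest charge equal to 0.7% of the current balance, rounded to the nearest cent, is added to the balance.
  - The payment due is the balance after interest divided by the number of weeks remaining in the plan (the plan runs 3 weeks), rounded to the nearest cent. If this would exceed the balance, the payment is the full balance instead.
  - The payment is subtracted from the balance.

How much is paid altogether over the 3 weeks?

$6,427.69

Week 1: opening $6,338.53; interest $44.37 → $6,382.90; payment $2,127.63; balance $4,255.27
Week 2: opening $4,255.27; interest $29.79 → $4,285.06; payment $2,142.53; balance $2,142.53
Week 3: opening $2,142.53; interest $15.00 → $2,157.53; payment $2,157.53; balance $0.00
Total paid: $6,427.69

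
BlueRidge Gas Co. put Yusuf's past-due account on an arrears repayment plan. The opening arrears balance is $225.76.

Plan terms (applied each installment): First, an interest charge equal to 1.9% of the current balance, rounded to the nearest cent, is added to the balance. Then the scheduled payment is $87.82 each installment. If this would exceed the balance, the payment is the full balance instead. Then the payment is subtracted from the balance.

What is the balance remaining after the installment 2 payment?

$57.11

# | Opening | Interest | Payment | End bal
1 | $225.76 | $4.29 | $87.82 | $142.23
2 | $142.23 | $2.70 | $87.82 | $57.11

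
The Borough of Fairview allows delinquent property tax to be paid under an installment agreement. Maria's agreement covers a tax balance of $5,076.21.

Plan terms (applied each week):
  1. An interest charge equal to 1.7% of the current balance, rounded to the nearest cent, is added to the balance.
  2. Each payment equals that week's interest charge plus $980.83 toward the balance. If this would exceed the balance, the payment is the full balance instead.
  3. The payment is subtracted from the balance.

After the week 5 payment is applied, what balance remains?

Week 1: opening $5,076.21; interest $86.30 → $5,162.51; payment $1,067.13; balance $4,095.38
Week 2: opening $4,095.38; interest $69.62 → $4,165.00; payment $1,050.45; balance $3,114.55
Week 3: opening $3,114.55; interest $52.95 → $3,167.50; payment $1,033.78; balance $2,133.72
Week 4: opening $2,133.72; interest $36.27 → $2,169.99; payment $1,017.10; balance $1,152.89
Week 5: opening $1,152.89; interest $19.60 → $1,172.49; payment $1,000.43; balance $172.06

$172.06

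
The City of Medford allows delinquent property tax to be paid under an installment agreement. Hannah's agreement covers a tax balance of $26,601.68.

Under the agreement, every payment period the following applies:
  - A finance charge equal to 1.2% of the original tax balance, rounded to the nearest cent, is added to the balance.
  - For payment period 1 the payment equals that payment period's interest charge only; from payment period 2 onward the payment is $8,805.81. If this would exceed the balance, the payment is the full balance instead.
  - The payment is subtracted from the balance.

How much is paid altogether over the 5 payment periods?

$28,197.78

Payment period 1: opening $26,601.68; interest $319.22 → $26,920.90; payment $319.22; balance $26,601.68
Payment period 2: opening $26,601.68; interest $319.22 → $26,920.90; payment $8,805.81; balance $18,115.09
Payment period 3: opening $18,115.09; interest $319.22 → $18,434.31; payment $8,805.81; balance $9,628.50
Payment period 4: opening $9,628.50; interest $319.22 → $9,947.72; payment $8,805.81; balance $1,141.91
Payment period 5: opening $1,141.91; interest $319.22 → $1,461.13; payment $1,461.13; balance $0.00
Total paid: $28,197.78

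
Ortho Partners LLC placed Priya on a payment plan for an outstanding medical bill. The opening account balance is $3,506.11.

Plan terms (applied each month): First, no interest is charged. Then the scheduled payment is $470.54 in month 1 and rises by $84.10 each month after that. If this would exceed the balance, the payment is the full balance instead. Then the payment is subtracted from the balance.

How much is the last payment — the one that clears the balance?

$312.41

Month 1: opening $3,506.11; payment $470.54; balance $3,035.57
Month 2: opening $3,035.57; payment $554.64; balance $2,480.93
Month 3: opening $2,480.93; payment $638.74; balance $1,842.19
Month 4: opening $1,842.19; payment $722.84; balance $1,119.35
Month 5: opening $1,119.35; payment $806.94; balance $312.41
Month 6: opening $312.41; payment $312.41; balance $0.00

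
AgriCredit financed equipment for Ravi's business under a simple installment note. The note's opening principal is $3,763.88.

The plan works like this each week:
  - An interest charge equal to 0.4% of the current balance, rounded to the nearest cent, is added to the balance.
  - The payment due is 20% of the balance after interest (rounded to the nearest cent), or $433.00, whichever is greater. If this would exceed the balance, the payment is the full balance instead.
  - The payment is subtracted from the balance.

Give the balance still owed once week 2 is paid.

$2,428.19

# | Opening | Interest | Payment | End bal
1 | $3,763.88 | $15.06 | $755.79 | $3,023.15
2 | $3,023.15 | $12.09 | $607.05 | $2,428.19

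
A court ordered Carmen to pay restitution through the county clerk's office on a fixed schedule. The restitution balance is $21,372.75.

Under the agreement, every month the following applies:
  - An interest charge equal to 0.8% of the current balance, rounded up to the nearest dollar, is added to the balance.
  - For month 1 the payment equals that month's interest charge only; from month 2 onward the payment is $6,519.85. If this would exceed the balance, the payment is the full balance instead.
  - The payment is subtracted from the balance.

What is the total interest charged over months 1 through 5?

$551.00

Month 1: opening $21,372.75; interest $171.00 → $21,543.75; payment $171.00; balance $21,372.75
Month 2: opening $21,372.75; interest $171.00 → $21,543.75; payment $6,519.85; balance $15,023.90
Month 3: opening $15,023.90; interest $121.00 → $15,144.90; payment $6,519.85; balance $8,625.05
Month 4: opening $8,625.05; interest $70.00 → $8,695.05; payment $6,519.85; balance $2,175.20
Month 5: opening $2,175.20; interest $18.00 → $2,193.20; payment $2,193.20; balance $0.00
Total interest: $171.00 + $171.00 + $121.00 + $70.00 + $18.00 = $551.00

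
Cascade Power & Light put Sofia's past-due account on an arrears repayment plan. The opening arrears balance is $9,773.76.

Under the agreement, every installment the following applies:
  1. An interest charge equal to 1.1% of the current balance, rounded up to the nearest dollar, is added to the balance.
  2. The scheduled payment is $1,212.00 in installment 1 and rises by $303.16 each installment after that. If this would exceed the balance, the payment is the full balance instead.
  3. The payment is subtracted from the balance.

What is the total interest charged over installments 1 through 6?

$395.00

Installment 1: $9,773.76 +$108.00 interest = $9,881.76; pay $1,212.00 → $8,669.76
Installment 2: $8,669.76 +$96.00 interest = $8,765.76; pay $1,515.16 → $7,250.60
Installment 3: $7,250.60 +$80.00 interest = $7,330.60; pay $1,818.32 → $5,512.28
Installment 4: $5,512.28 +$61.00 interest = $5,573.28; pay $2,121.48 → $3,451.80
Installment 5: $3,451.80 +$38.00 interest = $3,489.80; pay $2,424.64 → $1,065.16
Installment 6: $1,065.16 +$12.00 interest = $1,077.16; pay $1,077.16 → $0.00
Total interest: $108.00 + $96.00 + $80.00 + $61.00 + $38.00 + $12.00 = $395.00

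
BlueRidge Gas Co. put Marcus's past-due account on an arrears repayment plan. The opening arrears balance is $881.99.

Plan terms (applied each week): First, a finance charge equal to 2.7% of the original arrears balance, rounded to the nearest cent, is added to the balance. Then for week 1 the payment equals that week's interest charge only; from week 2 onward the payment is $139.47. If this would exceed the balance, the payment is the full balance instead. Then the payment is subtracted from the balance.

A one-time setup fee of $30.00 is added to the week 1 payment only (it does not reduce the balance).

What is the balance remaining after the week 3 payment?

Week 1: opening $881.99; interest $23.81 → $905.80; payment $23.81 (+ $30.00 fee); balance $881.99
Week 2: opening $881.99; interest $23.81 → $905.80; payment $139.47; balance $766.33
Week 3: opening $766.33; interest $23.81 → $790.14; payment $139.47; balance $650.67

$650.67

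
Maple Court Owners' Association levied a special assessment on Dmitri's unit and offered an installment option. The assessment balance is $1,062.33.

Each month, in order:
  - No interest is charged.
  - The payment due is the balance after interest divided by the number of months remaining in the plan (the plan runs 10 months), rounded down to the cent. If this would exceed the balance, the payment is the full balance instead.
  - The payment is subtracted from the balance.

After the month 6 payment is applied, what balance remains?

# | Opening | Payment | End bal
1 | $1,062.33 | $106.23 | $956.10
2 | $956.10 | $106.23 | $849.87
3 | $849.87 | $106.23 | $743.64
4 | $743.64 | $106.23 | $637.41
5 | $637.41 | $106.23 | $531.18
6 | $531.18 | $106.23 | $424.95

$424.95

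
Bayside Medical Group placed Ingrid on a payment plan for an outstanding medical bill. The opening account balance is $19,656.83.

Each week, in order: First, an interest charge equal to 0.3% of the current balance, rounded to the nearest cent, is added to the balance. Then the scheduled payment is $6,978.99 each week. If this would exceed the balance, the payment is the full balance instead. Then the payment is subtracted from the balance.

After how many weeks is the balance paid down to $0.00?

3

Week 1: opening $19,656.83; interest $58.97 → $19,715.80; payment $6,978.99; balance $12,736.81
Week 2: opening $12,736.81; interest $38.21 → $12,775.02; payment $6,978.99; balance $5,796.03
Week 3: opening $5,796.03; interest $17.39 → $5,813.42; payment $5,813.42; balance $0.00
Balance reaches $0.00 in week 3.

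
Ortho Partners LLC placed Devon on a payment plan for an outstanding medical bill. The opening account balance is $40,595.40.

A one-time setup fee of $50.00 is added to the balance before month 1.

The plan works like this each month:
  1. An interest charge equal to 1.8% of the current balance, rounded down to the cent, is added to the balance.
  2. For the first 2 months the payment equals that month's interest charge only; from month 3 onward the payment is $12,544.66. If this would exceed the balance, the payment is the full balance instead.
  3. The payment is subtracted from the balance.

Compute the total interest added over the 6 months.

$3,098.49

Month 1: opening $40,645.40; interest $731.61 → $41,377.01; payment $731.61; balance $40,645.40
Month 2: opening $40,645.40; interest $731.61 → $41,377.01; payment $731.61; balance $40,645.40
Month 3: opening $40,645.40; interest $731.61 → $41,377.01; payment $12,544.66; balance $28,832.35
Month 4: opening $28,832.35; interest $518.98 → $29,351.33; payment $12,544.66; balance $16,806.67
Month 5: opening $16,806.67; interest $302.52 → $17,109.19; payment $12,544.66; balance $4,564.53
Month 6: opening $4,564.53; interest $82.16 → $4,646.69; payment $4,646.69; balance $0.00
Total interest: $731.61 + $731.61 + $731.61 + $518.98 + $302.52 + $82.16 = $3,098.49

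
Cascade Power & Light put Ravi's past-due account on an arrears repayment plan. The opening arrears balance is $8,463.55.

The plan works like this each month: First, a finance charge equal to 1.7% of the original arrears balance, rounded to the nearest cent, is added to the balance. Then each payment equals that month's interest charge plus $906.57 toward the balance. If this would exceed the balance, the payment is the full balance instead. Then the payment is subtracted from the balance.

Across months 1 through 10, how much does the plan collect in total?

Month 1: $8,463.55 +$143.88 interest = $8,607.43; pay $1,050.45 → $7,556.98
Month 2: $7,556.98 +$143.88 interest = $7,700.86; pay $1,050.45 → $6,650.41
Month 3: $6,650.41 +$143.88 interest = $6,794.29; pay $1,050.45 → $5,743.84
Month 4: $5,743.84 +$143.88 interest = $5,887.72; pay $1,050.45 → $4,837.27
Month 5: $4,837.27 +$143.88 interest = $4,981.15; pay $1,050.45 → $3,930.70
Month 6: $3,930.70 +$143.88 interest = $4,074.58; pay $1,050.45 → $3,024.13
Month 7: $3,024.13 +$143.88 interest = $3,168.01; pay $1,050.45 → $2,117.56
Month 8: $2,117.56 +$143.88 interest = $2,261.44; pay $1,050.45 → $1,210.99
Month 9: $1,210.99 +$143.88 interest = $1,354.87; pay $1,050.45 → $304.42
Month 10: $304.42 +$143.88 interest = $448.30; pay $448.30 → $0.00
Total paid: $9,902.35

$9,902.35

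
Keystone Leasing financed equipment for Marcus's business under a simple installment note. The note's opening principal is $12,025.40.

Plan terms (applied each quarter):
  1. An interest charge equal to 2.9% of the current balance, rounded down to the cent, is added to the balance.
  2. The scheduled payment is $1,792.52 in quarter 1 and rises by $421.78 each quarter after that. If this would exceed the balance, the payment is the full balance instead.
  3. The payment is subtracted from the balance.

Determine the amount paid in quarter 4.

$3,057.86

# | Opening | Interest | Payment | End bal
1 | $12,025.40 | $348.73 | $1,792.52 | $10,581.61
2 | $10,581.61 | $306.86 | $2,214.30 | $8,674.17
3 | $8,674.17 | $251.55 | $2,636.08 | $6,289.64
4 | $6,289.64 | $182.39 | $3,057.86 | $3,414.17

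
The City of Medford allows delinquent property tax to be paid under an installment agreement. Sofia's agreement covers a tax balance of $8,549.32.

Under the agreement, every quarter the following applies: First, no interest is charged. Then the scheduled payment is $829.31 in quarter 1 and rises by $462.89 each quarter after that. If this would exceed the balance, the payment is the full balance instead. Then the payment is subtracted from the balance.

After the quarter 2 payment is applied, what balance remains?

$6,427.81

# | Opening | Payment | End bal
1 | $8,549.32 | $829.31 | $7,720.01
2 | $7,720.01 | $1,292.20 | $6,427.81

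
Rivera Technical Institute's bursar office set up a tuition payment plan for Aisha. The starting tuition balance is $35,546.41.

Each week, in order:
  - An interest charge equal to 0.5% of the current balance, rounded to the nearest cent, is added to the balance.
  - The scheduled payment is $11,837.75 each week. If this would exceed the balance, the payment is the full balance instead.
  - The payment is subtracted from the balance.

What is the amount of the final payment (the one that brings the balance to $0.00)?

$393.12

Week 1: opening $35,546.41; interest $177.73 → $35,724.14; payment $11,837.75; balance $23,886.39
Week 2: opening $23,886.39; interest $119.43 → $24,005.82; payment $11,837.75; balance $12,168.07
Week 3: opening $12,168.07; interest $60.84 → $12,228.91; payment $11,837.75; balance $391.16
Week 4: opening $391.16; interest $1.96 → $393.12; payment $393.12; balance $0.00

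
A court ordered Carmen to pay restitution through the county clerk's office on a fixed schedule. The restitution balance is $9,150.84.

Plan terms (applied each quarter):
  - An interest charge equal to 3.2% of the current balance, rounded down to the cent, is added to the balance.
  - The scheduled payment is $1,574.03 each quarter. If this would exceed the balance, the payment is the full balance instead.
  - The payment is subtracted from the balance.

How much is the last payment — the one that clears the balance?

# | Opening | Interest | Payment | End bal
1 | $9,150.84 | $292.82 | $1,574.03 | $7,869.63
2 | $7,869.63 | $251.82 | $1,574.03 | $6,547.42
3 | $6,547.42 | $209.51 | $1,574.03 | $5,182.90
4 | $5,182.90 | $165.85 | $1,574.03 | $3,774.72
5 | $3,774.72 | $120.79 | $1,574.03 | $2,321.48
6 | $2,321.48 | $74.28 | $1,574.03 | $821.73
7 | $821.73 | $26.29 | $848.02 | $0.00

$848.02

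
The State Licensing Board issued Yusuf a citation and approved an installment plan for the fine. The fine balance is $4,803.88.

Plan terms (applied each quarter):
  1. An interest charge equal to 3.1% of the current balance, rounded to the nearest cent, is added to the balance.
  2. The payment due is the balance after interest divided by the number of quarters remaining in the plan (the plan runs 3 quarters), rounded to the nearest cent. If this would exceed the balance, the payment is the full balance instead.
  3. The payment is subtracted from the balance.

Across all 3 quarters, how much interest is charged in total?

$304.05

# | Opening | Interest | Payment | End bal
1 | $4,803.88 | $148.92 | $1,650.93 | $3,301.87
2 | $3,301.87 | $102.36 | $1,702.12 | $1,702.11
3 | $1,702.11 | $52.77 | $1,754.88 | $0.00
Total interest: $148.92 + $102.36 + $52.77 = $304.05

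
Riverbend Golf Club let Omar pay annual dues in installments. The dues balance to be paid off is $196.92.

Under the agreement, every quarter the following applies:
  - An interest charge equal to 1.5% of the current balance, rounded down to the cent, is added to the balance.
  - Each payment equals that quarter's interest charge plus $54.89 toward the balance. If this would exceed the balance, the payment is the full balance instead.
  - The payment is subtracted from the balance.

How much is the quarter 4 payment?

$32.73

Quarter 1: opening $196.92; interest $2.95 → $199.87; payment $57.84; balance $142.03
Quarter 2: opening $142.03; interest $2.13 → $144.16; payment $57.02; balance $87.14
Quarter 3: opening $87.14; interest $1.30 → $88.44; payment $56.19; balance $32.25
Quarter 4: opening $32.25; interest $0.48 → $32.73; payment $32.73; balance $0.00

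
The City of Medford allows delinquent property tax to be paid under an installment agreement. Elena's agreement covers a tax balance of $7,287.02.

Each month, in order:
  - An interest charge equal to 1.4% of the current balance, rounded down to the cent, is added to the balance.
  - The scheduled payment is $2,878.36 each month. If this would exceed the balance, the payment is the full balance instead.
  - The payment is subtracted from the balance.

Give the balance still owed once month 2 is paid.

Month 1: opening $7,287.02; interest $102.01 → $7,389.03; payment $2,878.36; balance $4,510.67
Month 2: opening $4,510.67; interest $63.14 → $4,573.81; payment $2,878.36; balance $1,695.45

$1,695.45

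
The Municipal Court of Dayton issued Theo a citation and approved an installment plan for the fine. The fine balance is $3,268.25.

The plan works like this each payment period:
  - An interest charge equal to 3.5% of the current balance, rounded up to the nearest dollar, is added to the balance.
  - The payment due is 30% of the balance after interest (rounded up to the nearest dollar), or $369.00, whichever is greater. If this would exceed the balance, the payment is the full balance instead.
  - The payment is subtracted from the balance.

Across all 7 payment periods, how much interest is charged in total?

Payment period 1: opening $3,268.25; interest $115.00 → $3,383.25; payment $1,015.00; balance $2,368.25
Payment period 2: opening $2,368.25; interest $83.00 → $2,451.25; payment $736.00; balance $1,715.25
Payment period 3: opening $1,715.25; interest $61.00 → $1,776.25; payment $533.00; balance $1,243.25
Payment period 4: opening $1,243.25; interest $44.00 → $1,287.25; payment $387.00; balance $900.25
Payment period 5: opening $900.25; interest $32.00 → $932.25; payment $369.00; balance $563.25
Payment period 6: opening $563.25; interest $20.00 → $583.25; payment $369.00; balance $214.25
Payment period 7: opening $214.25; interest $8.00 → $222.25; payment $222.25; balance $0.00
Total interest: $115.00 + $83.00 + $61.00 + $44.00 + $32.00 + $20.00 + $8.00 = $363.00

$363.00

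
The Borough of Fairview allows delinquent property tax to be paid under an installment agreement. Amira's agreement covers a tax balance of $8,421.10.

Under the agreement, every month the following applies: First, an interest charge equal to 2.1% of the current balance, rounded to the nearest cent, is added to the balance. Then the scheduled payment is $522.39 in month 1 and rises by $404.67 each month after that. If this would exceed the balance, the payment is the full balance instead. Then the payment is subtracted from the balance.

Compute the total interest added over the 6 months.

Month 1: $8,421.10 +$176.84 interest = $8,597.94; pay $522.39 → $8,075.55
Month 2: $8,075.55 +$169.59 interest = $8,245.14; pay $927.06 → $7,318.08
Month 3: $7,318.08 +$153.68 interest = $7,471.76; pay $1,331.73 → $6,140.03
Month 4: $6,140.03 +$128.94 interest = $6,268.97; pay $1,736.40 → $4,532.57
Month 5: $4,532.57 +$95.18 interest = $4,627.75; pay $2,141.07 → $2,486.68
Month 6: $2,486.68 +$52.22 interest = $2,538.90; pay $2,538.90 → $0.00
Total interest: $176.84 + $169.59 + $153.68 + $128.94 + $95.18 + $52.22 = $776.45

$776.45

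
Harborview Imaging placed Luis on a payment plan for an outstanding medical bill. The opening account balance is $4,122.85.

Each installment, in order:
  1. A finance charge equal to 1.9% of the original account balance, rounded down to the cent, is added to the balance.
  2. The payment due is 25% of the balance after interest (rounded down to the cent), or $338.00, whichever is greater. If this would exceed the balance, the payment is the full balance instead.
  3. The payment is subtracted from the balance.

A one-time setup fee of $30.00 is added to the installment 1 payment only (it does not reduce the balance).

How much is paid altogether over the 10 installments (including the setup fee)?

$4,936.15

Installment 1: $4,122.85 +$78.33 interest = $4,201.18; pay $1,050.29 (+ $30.00 fee) → $3,150.89
Installment 2: $3,150.89 +$78.33 interest = $3,229.22; pay $807.30 → $2,421.92
Installment 3: $2,421.92 +$78.33 interest = $2,500.25; pay $625.06 → $1,875.19
Installment 4: $1,875.19 +$78.33 interest = $1,953.52; pay $488.38 → $1,465.14
Installment 5: $1,465.14 +$78.33 interest = $1,543.47; pay $385.86 → $1,157.61
Installment 6: $1,157.61 +$78.33 interest = $1,235.94; pay $338.00 → $897.94
Installment 7: $897.94 +$78.33 interest = $976.27; pay $338.00 → $638.27
Installment 8: $638.27 +$78.33 interest = $716.60; pay $338.00 → $378.60
Installment 9: $378.60 +$78.33 interest = $456.93; pay $338.00 → $118.93
Installment 10: $118.93 +$78.33 interest = $197.26; pay $197.26 → $0.00
Total paid: $4,936.15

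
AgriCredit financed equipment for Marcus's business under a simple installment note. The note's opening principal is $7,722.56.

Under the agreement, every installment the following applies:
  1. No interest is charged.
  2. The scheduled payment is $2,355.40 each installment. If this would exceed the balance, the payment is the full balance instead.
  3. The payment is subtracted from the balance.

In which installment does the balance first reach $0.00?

Installment 1: opening $7,722.56; payment $2,355.40; balance $5,367.16
Installment 2: opening $5,367.16; payment $2,355.40; balance $3,011.76
Installment 3: opening $3,011.76; payment $2,355.40; balance $656.36
Installment 4: opening $656.36; payment $656.36; balance $0.00
Balance reaches $0.00 in installment 4.

4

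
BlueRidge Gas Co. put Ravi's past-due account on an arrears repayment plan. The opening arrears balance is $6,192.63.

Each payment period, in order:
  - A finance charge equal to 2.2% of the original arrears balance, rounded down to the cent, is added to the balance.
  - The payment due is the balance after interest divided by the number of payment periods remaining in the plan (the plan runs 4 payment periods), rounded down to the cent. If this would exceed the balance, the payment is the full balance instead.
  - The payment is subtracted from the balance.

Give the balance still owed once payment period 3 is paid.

# | Opening | Interest | Payment | End bal
1 | $6,192.63 | $136.23 | $1,582.21 | $4,746.65
2 | $4,746.65 | $136.23 | $1,627.62 | $3,255.26
3 | $3,255.26 | $136.23 | $1,695.74 | $1,695.75

$1,695.75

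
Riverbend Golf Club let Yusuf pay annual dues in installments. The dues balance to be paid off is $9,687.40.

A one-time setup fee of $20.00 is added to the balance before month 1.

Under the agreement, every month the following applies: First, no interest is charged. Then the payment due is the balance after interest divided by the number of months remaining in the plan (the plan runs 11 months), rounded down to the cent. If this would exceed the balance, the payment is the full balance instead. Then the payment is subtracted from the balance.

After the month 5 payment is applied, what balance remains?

Month 1: opening $9,707.40; payment $882.49; balance $8,824.91
Month 2: opening $8,824.91; payment $882.49; balance $7,942.42
Month 3: opening $7,942.42; payment $882.49; balance $7,059.93
Month 4: opening $7,059.93; payment $882.49; balance $6,177.44
Month 5: opening $6,177.44; payment $882.49; balance $5,294.95

$5,294.95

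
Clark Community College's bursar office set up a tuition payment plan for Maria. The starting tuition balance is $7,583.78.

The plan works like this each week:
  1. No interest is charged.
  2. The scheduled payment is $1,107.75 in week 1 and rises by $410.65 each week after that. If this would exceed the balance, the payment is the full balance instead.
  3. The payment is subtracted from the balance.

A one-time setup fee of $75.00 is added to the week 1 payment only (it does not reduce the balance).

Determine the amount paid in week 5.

Week 1: $7,583.78 − $1,107.75 (+ $75.00 fee) → $6,476.03
Week 2: $6,476.03 − $1,518.40 → $4,957.63
Week 3: $4,957.63 − $1,929.05 → $3,028.58
Week 4: $3,028.58 − $2,339.70 → $688.88
Week 5: $688.88 − $688.88 → $0.00

$688.88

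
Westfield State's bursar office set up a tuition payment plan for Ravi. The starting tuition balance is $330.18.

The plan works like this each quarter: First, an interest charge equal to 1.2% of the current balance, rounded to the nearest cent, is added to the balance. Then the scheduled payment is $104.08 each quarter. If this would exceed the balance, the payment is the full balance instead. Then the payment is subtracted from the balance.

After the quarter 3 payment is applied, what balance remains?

Quarter 1: opening $330.18; interest $3.96 → $334.14; payment $104.08; balance $230.06
Quarter 2: opening $230.06; interest $2.76 → $232.82; payment $104.08; balance $128.74
Quarter 3: opening $128.74; interest $1.54 → $130.28; payment $104.08; balance $26.20

$26.20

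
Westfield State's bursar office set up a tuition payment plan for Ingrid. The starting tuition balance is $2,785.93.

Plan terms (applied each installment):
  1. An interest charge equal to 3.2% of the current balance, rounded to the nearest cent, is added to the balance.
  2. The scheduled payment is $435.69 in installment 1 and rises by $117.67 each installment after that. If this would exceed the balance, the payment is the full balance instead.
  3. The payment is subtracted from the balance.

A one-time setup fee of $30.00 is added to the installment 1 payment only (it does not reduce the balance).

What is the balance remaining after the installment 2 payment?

Installment 1: opening $2,785.93; interest $89.15 → $2,875.08; payment $435.69 (+ $30.00 fee); balance $2,439.39
Installment 2: opening $2,439.39; interest $78.06 → $2,517.45; payment $553.36; balance $1,964.09

$1,964.09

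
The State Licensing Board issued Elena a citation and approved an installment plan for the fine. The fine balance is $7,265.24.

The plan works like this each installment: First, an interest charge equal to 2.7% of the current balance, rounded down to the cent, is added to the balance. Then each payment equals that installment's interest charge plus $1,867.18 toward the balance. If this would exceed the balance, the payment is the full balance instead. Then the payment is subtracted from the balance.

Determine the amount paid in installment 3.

$1,962.51

Installment 1: opening $7,265.24; interest $196.16 → $7,461.40; payment $2,063.34; balance $5,398.06
Installment 2: opening $5,398.06; interest $145.74 → $5,543.80; payment $2,012.92; balance $3,530.88
Installment 3: opening $3,530.88; interest $95.33 → $3,626.21; payment $1,962.51; balance $1,663.70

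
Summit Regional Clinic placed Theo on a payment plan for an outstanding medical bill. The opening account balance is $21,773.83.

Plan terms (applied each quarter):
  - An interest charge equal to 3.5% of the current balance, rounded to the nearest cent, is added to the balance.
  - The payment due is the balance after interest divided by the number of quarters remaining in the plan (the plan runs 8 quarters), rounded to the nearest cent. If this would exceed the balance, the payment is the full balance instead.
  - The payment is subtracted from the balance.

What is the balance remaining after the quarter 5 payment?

Quarter 1: opening $21,773.83; interest $762.08 → $22,535.91; payment $2,816.99; balance $19,718.92
Quarter 2: opening $19,718.92; interest $690.16 → $20,409.08; payment $2,915.58; balance $17,493.50
Quarter 3: opening $17,493.50; interest $612.27 → $18,105.77; payment $3,017.63; balance $15,088.14
Quarter 4: opening $15,088.14; interest $528.08 → $15,616.22; payment $3,123.24; balance $12,492.98
Quarter 5: opening $12,492.98; interest $437.25 → $12,930.23; payment $3,232.56; balance $9,697.67

$9,697.67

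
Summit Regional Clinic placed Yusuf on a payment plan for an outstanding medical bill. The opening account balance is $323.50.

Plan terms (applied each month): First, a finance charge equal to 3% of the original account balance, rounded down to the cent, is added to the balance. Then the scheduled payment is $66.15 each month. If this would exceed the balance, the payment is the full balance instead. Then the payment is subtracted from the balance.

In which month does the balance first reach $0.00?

6

# | Opening | Interest | Payment | End bal
1 | $323.50 | $9.70 | $66.15 | $267.05
2 | $267.05 | $9.70 | $66.15 | $210.60
3 | $210.60 | $9.70 | $66.15 | $154.15
4 | $154.15 | $9.70 | $66.15 | $97.70
5 | $97.70 | $9.70 | $66.15 | $41.25
6 | $41.25 | $9.70 | $50.95 | $0.00
Balance reaches $0.00 in month 6.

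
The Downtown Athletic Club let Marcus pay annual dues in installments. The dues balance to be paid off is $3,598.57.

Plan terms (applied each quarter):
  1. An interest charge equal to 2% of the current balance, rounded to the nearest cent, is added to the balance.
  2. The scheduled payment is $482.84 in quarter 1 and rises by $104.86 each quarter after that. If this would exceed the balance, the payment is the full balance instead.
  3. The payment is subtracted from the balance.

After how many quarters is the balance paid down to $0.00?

Quarter 1: $3,598.57 +$71.97 interest = $3,670.54; pay $482.84 → $3,187.70
Quarter 2: $3,187.70 +$63.75 interest = $3,251.45; pay $587.70 → $2,663.75
Quarter 3: $2,663.75 +$53.28 interest = $2,717.03; pay $692.56 → $2,024.47
Quarter 4: $2,024.47 +$40.49 interest = $2,064.96; pay $797.42 → $1,267.54
Quarter 5: $1,267.54 +$25.35 interest = $1,292.89; pay $902.28 → $390.61
Quarter 6: $390.61 +$7.81 interest = $398.42; pay $398.42 → $0.00
Balance reaches $0.00 in quarter 6.

6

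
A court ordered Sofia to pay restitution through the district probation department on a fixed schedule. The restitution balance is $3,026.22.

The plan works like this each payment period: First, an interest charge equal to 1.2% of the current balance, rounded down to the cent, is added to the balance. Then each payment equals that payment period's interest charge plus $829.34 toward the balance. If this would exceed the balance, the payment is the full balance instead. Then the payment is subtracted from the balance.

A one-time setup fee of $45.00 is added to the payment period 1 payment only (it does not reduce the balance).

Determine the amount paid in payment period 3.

# | Opening | Interest | Payment | Fee | End bal
1 | $3,026.22 | $36.31 | $865.65 | $45.00 | $2,196.88
2 | $2,196.88 | $26.36 | $855.70 | — | $1,367.54
3 | $1,367.54 | $16.41 | $845.75 | — | $538.20

$845.75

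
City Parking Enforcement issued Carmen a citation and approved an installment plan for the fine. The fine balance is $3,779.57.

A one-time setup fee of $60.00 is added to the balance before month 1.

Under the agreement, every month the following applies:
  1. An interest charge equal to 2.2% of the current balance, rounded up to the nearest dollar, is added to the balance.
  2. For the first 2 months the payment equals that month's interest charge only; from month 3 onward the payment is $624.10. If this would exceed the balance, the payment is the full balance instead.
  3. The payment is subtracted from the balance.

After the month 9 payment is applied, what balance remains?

$0.00

# | Opening | Interest | Payment | End bal
1 | $3,839.57 | $85.00 | $85.00 | $3,839.57
2 | $3,839.57 | $85.00 | $85.00 | $3,839.57
3 | $3,839.57 | $85.00 | $624.10 | $3,300.47
4 | $3,300.47 | $73.00 | $624.10 | $2,749.37
5 | $2,749.37 | $61.00 | $624.10 | $2,186.27
6 | $2,186.27 | $49.00 | $624.10 | $1,611.17
7 | $1,611.17 | $36.00 | $624.10 | $1,023.07
8 | $1,023.07 | $23.00 | $624.10 | $421.97
9 | $421.97 | $10.00 | $431.97 | $0.00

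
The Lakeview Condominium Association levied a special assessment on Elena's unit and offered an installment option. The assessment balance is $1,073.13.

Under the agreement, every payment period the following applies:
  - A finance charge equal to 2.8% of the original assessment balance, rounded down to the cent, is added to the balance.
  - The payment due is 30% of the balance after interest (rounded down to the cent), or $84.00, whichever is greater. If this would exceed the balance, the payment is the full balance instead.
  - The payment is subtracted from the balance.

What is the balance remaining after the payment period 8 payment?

$76.81

# | Opening | Interest | Payment | End bal
1 | $1,073.13 | $30.04 | $330.95 | $772.22
2 | $772.22 | $30.04 | $240.67 | $561.59
3 | $561.59 | $30.04 | $177.48 | $414.15
4 | $414.15 | $30.04 | $133.25 | $310.94
5 | $310.94 | $30.04 | $102.29 | $238.69
6 | $238.69 | $30.04 | $84.00 | $184.73
7 | $184.73 | $30.04 | $84.00 | $130.77
8 | $130.77 | $30.04 | $84.00 | $76.81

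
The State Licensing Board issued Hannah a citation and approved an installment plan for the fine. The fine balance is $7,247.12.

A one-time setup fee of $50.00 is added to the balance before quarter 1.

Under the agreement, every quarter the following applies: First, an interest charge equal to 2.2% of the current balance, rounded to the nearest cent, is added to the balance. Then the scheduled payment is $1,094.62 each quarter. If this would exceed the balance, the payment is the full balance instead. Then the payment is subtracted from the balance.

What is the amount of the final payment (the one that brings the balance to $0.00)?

$317.66

# | Opening | Interest | Payment | End bal
1 | $7,297.12 | $160.54 | $1,094.62 | $6,363.04
2 | $6,363.04 | $139.99 | $1,094.62 | $5,408.41
3 | $5,408.41 | $118.99 | $1,094.62 | $4,432.78
4 | $4,432.78 | $97.52 | $1,094.62 | $3,435.68
5 | $3,435.68 | $75.58 | $1,094.62 | $2,416.64
6 | $2,416.64 | $53.17 | $1,094.62 | $1,375.19
7 | $1,375.19 | $30.25 | $1,094.62 | $310.82
8 | $310.82 | $6.84 | $317.66 | $0.00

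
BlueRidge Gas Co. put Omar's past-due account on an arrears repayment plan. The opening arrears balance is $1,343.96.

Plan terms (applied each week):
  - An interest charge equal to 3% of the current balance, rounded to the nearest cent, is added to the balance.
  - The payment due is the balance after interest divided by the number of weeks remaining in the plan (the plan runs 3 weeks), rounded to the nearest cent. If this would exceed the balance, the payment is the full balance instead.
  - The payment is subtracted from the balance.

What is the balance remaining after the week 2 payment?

Week 1: opening $1,343.96; interest $40.32 → $1,384.28; payment $461.43; balance $922.85
Week 2: opening $922.85; interest $27.69 → $950.54; payment $475.27; balance $475.27

$475.27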